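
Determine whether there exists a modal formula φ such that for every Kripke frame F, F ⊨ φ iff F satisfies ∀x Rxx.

This is a Sahlqvist condition; the T axiom □p → p defines it.
Suppose □p→p is valid. At any x set V(p)={w : Rxw}. Then □p holds at x, so p holds at x, i.e. Rxx.

Yes, by □p → p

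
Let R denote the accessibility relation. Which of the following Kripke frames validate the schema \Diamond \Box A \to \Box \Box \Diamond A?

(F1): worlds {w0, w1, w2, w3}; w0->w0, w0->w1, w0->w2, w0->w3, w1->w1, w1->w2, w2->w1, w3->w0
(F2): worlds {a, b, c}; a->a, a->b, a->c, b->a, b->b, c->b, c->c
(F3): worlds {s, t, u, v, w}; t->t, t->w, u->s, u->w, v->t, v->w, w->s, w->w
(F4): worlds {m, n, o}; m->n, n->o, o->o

(F2), (F4)

Frame correspondent (Sahlqvist): \forall x \forall y \forall z ((xRy \wedge x R^2 z) \to \exists w (yRw \wedge zRw)) — i.e. a generalized confluence (Geach) condition.
(F1): fails — w0Rw1, w0R²w3 but no w with w1Rw and w3Rw.
(F2): condition met.
(F3): fails — tRt, tR²s but no w* with tRw* and sRw*.
(F4): condition met.
Valid on: (F2), (F4).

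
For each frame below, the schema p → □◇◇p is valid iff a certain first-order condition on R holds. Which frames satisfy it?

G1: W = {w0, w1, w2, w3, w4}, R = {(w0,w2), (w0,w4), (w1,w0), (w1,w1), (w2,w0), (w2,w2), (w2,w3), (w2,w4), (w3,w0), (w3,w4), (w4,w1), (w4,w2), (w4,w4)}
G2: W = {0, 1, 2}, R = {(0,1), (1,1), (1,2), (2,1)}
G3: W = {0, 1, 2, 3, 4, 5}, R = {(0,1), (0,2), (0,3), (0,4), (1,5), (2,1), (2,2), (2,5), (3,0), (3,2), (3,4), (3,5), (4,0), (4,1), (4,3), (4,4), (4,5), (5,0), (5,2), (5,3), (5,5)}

Frame correspondent (Sahlqvist): ∀x ∀z (xRz → ∃w (x = w ∧ zR²w)) — i.e. a generalized confluence (Geach) condition.
G1: condition met.
G2: fails — 0R1 but no w with 0=w and 1R²w.
G3: fails — 4R1 but no w with 4=w and 1R²w.
Valid on: G1.

G1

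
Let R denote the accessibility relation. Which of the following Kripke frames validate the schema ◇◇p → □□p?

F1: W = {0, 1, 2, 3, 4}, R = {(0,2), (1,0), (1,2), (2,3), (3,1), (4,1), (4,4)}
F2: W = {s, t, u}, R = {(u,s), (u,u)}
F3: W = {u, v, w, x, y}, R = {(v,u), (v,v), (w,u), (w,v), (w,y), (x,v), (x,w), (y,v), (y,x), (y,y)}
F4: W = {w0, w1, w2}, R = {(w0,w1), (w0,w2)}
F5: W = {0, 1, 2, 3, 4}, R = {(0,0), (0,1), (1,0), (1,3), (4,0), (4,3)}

F4

Frame correspondent (Sahlqvist): ∀x ∀y ∀z ((xR²y ∧ xR²z) → ∃w (y = w ∧ z = w)) — i.e. a generalized confluence (Geach) condition.
F1: fails — 1R²2, 1R²3 but 2 ≠ 3.
F2: fails — uR²s, uR²u but s ≠ u.
F3: fails — vR²u, vR²v but u ≠ v.
F4: condition met.
F5: fails — 0R²0, 0R²1 but 0 ≠ 1.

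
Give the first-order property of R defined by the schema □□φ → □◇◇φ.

∀x ∀z (xRz → ∃w (xR²w ∧ zR²w))

This is a Sahlqvist (Geach-type) schema ◇^0□^2φ → □^1◇^2φ.
Minimal-valuation argument: fix x; take any y with xR^0y and any z with xR^1z. Set V(φ) to the set of worlds R-reachable from y in exactly 2 steps. Then □^2φ holds at y, so the antecedent holds at x; validity forces ◇^2φ at z, giving a w with zR^2w and yR^2w.
First-order correspondent: ∀x ∀z (xRz → ∃w (xR²w ∧ zR²w)).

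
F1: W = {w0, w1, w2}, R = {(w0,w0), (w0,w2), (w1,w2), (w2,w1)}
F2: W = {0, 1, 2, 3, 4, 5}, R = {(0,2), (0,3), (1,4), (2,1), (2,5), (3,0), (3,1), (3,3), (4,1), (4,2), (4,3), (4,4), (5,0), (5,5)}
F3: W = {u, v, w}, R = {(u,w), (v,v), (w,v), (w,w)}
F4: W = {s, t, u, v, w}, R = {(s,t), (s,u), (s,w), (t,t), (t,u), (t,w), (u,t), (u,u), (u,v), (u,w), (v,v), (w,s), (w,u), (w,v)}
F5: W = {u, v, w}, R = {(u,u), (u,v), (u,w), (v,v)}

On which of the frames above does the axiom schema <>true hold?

Frame correspondent (Sahlqvist): forall x exists y Rxy — i.e. seriality.
F1: condition met.
F2: condition met.
F3: condition met.
F4: condition met.
F5: fails — world w has no successor.

F1, F2, F3, F4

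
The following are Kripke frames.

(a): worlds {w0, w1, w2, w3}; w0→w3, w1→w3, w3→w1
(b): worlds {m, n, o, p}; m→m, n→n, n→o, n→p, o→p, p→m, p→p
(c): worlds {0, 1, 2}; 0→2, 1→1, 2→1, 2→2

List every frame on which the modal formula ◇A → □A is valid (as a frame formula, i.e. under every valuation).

(a)

The schema corresponds to partial functionality: ∀x ∀y ∀z (Rxy ∧ Rxz → y = z).
(a): condition met.
(b): fails — n sees both n and o.
(c): fails — 2 sees both 1 and 2.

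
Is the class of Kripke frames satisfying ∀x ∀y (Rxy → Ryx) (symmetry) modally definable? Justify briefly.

This is a Sahlqvist condition; the B axiom r → □◇r defines it.
Suppose r→□◇r is valid. Take Rxy and set V(r)={x}. Then r at x, so □◇r at x, so ◇r at y, so some z with Ryz has r; z=x, i.e. Ryx.

Yes, by r → □◇r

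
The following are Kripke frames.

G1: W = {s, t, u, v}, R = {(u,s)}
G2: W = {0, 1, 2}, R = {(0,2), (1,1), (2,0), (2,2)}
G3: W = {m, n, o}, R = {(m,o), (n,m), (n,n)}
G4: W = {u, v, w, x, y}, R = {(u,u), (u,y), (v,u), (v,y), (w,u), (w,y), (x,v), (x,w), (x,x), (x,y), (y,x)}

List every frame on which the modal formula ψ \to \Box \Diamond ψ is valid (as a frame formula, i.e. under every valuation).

G2

The schema corresponds to symmetry: \forall x \forall y (Rxy \to Ryx).
G1: fails — Rus but not Rsu.
G2: holds.
G3: fails — Rnm but not Rmn.
G4: fails — Rxw but not Rwx.
Valid on: G2.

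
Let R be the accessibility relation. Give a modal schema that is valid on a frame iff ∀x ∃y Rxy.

A defining formula is □ψ → ◇ψ (the D axiom).
Suppose □ψ→◇ψ is valid. At any x set V(ψ)=W. Then □ψ at x, so ◇ψ at x, so x has a successor.

□ψ → ◇ψ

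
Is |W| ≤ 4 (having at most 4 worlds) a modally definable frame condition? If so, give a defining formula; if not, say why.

No — not modally definable

Any modally definable frame class is closed under disjoint unions.
Any modal formula valid on each of 5 disjoint one-world frames is valid on their disjoint union (validity is preserved under disjoint unions). Each one-world frame has |W|=1≤4, but the union has |W|=5.
Hence having at most 4 worlds is not modally definable.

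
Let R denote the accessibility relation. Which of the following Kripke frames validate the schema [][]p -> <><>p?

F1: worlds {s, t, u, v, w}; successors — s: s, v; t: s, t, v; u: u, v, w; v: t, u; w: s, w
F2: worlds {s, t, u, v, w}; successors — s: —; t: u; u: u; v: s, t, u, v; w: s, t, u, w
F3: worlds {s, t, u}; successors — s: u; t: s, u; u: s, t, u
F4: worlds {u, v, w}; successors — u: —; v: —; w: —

Frame correspondent (Sahlqvist): forall x exists w (x R^2 w & x R^2 w) — i.e. a generalized confluence (Geach) condition.
F1: holds.
F2: fails — at s but no w* with sR²w* and sR²w*.
F3: holds.
F4: fails — at u but no t with uR²t and uR²t.
Valid on: F1, F3.

F1, F3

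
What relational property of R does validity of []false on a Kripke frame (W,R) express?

□⊥ is valid iff no world has any successor (otherwise □⊥ fails at any world with one).
Conversely, any frame satisfying forall x forall y ~Rxy validates the schema.
So the correspondent is emptiness of R.

emptiness of R: forall x forall y ~Rxy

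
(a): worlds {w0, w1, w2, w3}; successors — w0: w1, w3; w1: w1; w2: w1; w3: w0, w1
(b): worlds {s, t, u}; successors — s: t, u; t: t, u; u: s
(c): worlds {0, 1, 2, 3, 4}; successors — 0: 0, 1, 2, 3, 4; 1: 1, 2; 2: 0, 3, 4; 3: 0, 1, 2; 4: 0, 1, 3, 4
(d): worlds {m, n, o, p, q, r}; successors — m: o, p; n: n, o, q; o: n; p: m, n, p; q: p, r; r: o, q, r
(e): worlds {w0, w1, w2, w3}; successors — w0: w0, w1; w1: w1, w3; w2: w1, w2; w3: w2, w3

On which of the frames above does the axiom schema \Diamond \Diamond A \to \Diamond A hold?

none

This is the axiom for transitivity; its first-order frame correspondent is \forall x \forall y \forall z (Rxy \wedge Ryz \to Rxz).
(a): fails — Rw3w0 and Rw0w3 but not Rw3w3.
(b): fails — Rus and Rsu but not Ruu.
(c): fails — R32 and R23 but not R33.
(d): fails — Ron and Rno but not Roo.
(e): fails — Rw3w2 and Rw2w1 but not Rw3w1.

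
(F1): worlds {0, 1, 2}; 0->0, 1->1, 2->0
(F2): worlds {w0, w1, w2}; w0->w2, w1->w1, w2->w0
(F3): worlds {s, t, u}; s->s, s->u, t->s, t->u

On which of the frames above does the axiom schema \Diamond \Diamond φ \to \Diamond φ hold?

Frame correspondent (Sahlqvist): \forall x \forall y \forall z (Rxy \wedge Ryz \to Rxz) — i.e. transitivity.
(F1): holds.
(F2): fails — Rw0w2 and Rw2w0 but not Rw0w0.
(F3): holds.

(F1), (F3)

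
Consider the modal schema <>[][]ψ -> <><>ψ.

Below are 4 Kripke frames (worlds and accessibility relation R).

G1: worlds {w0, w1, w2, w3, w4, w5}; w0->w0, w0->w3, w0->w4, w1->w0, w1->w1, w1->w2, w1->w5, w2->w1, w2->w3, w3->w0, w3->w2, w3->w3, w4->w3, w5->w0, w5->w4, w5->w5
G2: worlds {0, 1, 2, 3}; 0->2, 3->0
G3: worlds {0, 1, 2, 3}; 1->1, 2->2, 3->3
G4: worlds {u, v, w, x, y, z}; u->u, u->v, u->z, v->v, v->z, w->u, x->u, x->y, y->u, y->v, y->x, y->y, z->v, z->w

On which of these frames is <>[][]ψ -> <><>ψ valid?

G1, G3, G4

Frame correspondent (Sahlqvist): forall x forall y (xRy -> exists w (y R^2 w & x R^2 w)) — i.e. a generalized confluence (Geach) condition.
G1: condition met.
G2: fails — 0R2 but no w with 2R²w and 0R²w.
G3: condition met.
G4: condition met.
Valid on: G1, G3, G4.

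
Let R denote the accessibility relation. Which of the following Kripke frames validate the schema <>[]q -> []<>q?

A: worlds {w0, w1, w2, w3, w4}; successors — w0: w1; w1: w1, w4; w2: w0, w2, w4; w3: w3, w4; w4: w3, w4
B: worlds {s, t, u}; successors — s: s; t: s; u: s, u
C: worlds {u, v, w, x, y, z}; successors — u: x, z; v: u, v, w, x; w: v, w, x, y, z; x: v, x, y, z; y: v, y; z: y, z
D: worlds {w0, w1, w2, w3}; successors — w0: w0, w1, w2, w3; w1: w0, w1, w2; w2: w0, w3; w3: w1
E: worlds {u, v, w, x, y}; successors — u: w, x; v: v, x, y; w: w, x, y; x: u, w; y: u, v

B

This is the axiom for convergence; its first-order frame correspondent is forall x forall y forall z (Rxy & Rxz -> exists w (Ryw & Rzw)).
A: fails — Rw2w4 and Rw2w0 but w4 and w0 have no common successor.
B: holds.
C: fails — Rwv and Rwz but v and z have no common successor.
D: fails — Rw0w2 and Rw0w3 but w2 and w3 have no common successor.
E: fails — Rvv and Rvx but v and x have no common successor.
Valid on: B.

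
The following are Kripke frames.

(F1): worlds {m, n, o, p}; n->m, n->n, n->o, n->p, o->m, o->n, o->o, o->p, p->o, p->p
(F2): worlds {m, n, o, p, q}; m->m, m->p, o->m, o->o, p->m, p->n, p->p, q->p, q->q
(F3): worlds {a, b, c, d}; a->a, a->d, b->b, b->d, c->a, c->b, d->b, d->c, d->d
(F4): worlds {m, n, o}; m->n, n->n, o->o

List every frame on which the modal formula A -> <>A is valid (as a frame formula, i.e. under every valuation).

This is the axiom for reflexivity; its first-order frame correspondent is forall x Rxx.
(F1): fails — world m does not see itself.
(F2): fails — world n does not see itself.
(F3): fails — world c does not see itself.
(F4): fails — world m does not see itself.
Valid on no frame.

none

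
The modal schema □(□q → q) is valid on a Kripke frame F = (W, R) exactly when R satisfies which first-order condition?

Shift-reflexivity

This is the T□ axiom.
Its frame correspondent is shift-reflexivity — ∀x ∀y (Rxy → Ryy).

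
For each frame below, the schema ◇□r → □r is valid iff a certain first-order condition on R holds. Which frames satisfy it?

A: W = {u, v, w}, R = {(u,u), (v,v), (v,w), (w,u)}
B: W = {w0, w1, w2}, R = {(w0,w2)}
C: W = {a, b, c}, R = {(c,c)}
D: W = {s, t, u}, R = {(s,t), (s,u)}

C

Frame correspondent (Sahlqvist): ∀x ∀y ∀z ((xRy ∧ xRz) → ∃w (yRw ∧ z = w)) — i.e. a generalized confluence (Geach) condition.
A: fails — vRw, vRv but no t with wRt and v=t.
B: fails — w0Rw2, w0Rw2 but no w with w2Rw and w2=w.
C: holds.
D: fails — sRt, sRt but no w with tRw and t=w.
Valid on: C.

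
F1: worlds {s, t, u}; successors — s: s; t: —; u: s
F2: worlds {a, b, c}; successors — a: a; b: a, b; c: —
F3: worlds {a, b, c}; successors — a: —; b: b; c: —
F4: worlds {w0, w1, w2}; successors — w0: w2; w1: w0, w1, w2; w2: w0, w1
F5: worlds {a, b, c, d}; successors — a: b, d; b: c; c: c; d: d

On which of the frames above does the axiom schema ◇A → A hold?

This is the axiom for a generalized confluence (Geach) condition; its first-order frame correspondent is ∀x ∀y (xRy → ∃w (y = w ∧ x = w)).
F1: fails — uRs but s ≠ u.
F2: fails — bRa but a ≠ b.
F3: satisfies the condition.
F4: fails — w0Rw2 but w2 ≠ w0.
F5: fails — aRb but b ≠ a.
Valid on: F3.

F3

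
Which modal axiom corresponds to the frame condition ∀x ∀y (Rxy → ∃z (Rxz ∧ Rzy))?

□□r → □r

A defining formula is □□r → □r (the C4 axiom).
Suppose □□r→□r is valid. Take Rxy and set V(r)={w : xR²w}. Then □□r at x, so □r at x, so r at y, i.e. ∃z(Rxz∧Rzy).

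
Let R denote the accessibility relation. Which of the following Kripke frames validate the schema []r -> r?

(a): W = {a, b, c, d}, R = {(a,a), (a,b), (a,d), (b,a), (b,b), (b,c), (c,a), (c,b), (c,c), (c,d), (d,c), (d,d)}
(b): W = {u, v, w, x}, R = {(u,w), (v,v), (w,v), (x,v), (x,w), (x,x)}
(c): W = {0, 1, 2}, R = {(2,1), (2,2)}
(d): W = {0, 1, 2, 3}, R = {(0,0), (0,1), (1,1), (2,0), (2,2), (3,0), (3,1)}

This is the axiom for reflexivity; its first-order frame correspondent is forall x Rxx.
(a): condition met.
(b): fails — world u does not see itself.
(c): fails — world 0 does not see itself.
(d): fails — world 3 does not see itself.

(a)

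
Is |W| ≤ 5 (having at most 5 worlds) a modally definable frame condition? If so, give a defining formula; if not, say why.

Any modally definable frame class is closed under disjoint unions.
Any modal formula valid on each of 6 disjoint one-world frames is valid on their disjoint union (validity is preserved under disjoint unions). Each one-world frame has |W|=1≤5, but the union has |W|=6.
Hence having at most 5 worlds is not modally definable.

No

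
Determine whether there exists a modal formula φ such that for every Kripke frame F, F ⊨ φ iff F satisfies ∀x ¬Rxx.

No

Any modally definable frame class is closed under surjective bounded morphisms.
The 4-cycle (worlds 0,1,2,3 with 0→1→2→3→0) is irreflexive, and the map sending every world to a single reflexive point • is a surjective bounded morphism (forth: every edge maps to (•,•); back: every world has a successor). So any modal formula valid on the 4-cycle is also valid on the reflexive point, which is not irreflexive.
So no modal formula (or set of formulas) defines exactly the irreflexive frames.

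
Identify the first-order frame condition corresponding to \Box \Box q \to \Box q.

This schema is the C4 axiom.
Its frame correspondent is density — \forall x \forall y (Rxy \to \exists z (Rxz \wedge Rzy)).

Density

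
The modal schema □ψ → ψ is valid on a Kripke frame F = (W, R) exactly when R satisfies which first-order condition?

This schema is the T axiom.
It corresponds to reflexivity: ∀x Rxx.

Reflexivity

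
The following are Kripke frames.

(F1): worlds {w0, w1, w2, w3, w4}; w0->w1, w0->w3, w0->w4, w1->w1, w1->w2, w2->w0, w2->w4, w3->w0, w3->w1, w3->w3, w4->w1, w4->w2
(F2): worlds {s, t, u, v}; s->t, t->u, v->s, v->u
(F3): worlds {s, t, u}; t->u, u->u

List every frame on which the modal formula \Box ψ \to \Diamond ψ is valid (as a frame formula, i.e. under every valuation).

(F1)

The schema corresponds to seriality: \forall x \exists y Rxy.
(F1): holds.
(F2): fails — world u has no successor.
(F3): fails — world s has no successor.
Valid on: (F1).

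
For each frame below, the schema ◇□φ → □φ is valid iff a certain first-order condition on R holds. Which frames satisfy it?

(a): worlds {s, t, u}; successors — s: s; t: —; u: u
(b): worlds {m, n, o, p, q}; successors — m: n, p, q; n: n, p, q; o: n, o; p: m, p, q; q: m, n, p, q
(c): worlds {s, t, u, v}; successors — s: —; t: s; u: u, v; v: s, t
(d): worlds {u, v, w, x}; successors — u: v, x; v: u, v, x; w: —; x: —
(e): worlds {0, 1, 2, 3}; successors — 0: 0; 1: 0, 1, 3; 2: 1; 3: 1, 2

Frame correspondent (Sahlqvist): ∀x ∀y ∀z (Rxy ∧ Rxz → Ryz) — i.e. the Euclidean property.
(a): holds.
(b): fails — Rmp and Rmn but not Rpn.
(c): fails — Rts and Rts but not Rss.
(d): fails — Rux and Ruv but not Rxv.
(e): fails — R10 and R11 but not R01.
Valid on: (a).

(a)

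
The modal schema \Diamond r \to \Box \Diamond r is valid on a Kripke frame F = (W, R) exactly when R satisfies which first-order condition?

This is the 5 axiom.
It corresponds to the Euclidean property: \forall x \forall y \forall z (Rxy \wedge Rxz \to Ryz).

The Euclidean property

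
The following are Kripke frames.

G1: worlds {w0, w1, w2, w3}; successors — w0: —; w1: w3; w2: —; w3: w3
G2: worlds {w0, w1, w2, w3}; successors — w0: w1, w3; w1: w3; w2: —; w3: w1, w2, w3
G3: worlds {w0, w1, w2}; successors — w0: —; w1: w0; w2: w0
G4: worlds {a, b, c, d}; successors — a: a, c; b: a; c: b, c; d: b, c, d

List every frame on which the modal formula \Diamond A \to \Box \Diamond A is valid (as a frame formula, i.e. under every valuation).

This is the axiom for the Euclidean property; its first-order frame correspondent is \forall x \forall y \forall z (Rxy \wedge Rxz \to Ryz).
G1: ✓.
G2: fails — Rw0w1 and Rw0w1 but not Rw1w1.
G3: fails — Rw1w0 and Rw1w0 but not Rw0w0.
G4: fails — Rac and Raa but not Rca.

G1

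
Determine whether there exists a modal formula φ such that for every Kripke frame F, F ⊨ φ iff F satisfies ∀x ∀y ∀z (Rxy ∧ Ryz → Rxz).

Yes — defined by □r → □□r

The condition is transitivity. A defining modal formula is □r → □□r.
Suppose □r→□□r is valid. Take Rxy, Ryz and set V(r)={w : Rxw}. Then □r at x, so □□r at x, so □r at y, so r at z, i.e. Rxz.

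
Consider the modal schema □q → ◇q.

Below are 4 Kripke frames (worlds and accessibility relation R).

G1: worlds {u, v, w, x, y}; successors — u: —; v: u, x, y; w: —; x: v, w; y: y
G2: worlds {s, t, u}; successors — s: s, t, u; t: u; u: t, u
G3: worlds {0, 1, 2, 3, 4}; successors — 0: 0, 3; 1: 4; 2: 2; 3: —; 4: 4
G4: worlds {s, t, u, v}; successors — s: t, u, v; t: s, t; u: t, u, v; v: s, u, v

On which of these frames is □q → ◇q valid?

This is the axiom for seriality; its first-order frame correspondent is ∀x ∃y Rxy.
G1: fails — world u has no successor.
G2: holds.
G3: fails — world 3 has no successor.
G4: holds.

G2, G4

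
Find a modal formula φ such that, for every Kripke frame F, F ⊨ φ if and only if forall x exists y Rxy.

□q → ◇q

A defining formula is □q → ◇q (the D axiom).
Suppose □q→◇q is valid. At any x set V(q)=W. Then □q at x, so ◇q at x, so x has a successor.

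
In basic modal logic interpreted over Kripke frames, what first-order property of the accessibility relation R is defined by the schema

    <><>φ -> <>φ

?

transitivity

This is frame-equivalent to □φ → □□φ (substitute ¬φ for φ and contrapose).
Suppose □φ→□□φ is valid. Take Rxy, Ryz and set V(φ)={w : Rxw}. Then □φ at x, so □□φ at x, so □φ at y, so φ at z, i.e. Rxz.
Conversely, on a frame with transitivity the schema holds at every world under every valuation.
So the correspondent is transitivity.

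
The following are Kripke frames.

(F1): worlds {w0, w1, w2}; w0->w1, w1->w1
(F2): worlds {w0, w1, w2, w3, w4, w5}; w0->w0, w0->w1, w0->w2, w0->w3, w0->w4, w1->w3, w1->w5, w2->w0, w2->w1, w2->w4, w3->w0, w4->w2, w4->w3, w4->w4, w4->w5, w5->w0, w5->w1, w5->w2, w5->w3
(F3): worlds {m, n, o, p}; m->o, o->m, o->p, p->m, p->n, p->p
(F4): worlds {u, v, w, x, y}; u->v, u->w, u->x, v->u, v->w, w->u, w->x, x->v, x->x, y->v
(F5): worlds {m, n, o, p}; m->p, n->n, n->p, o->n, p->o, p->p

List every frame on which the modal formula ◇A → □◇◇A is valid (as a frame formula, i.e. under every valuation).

(F1)

This is the axiom for a generalized confluence (Geach) condition; its first-order frame correspondent is ∀x ∀y ∀z ((xRy ∧ xRz) → ∃w (y = w ∧ zR²w)).
(F1): ✓.
(F2): fails — w0Rw4, w0Rw1 but no w with w4=w and w1R²w.
(F3): fails — pRm, pRn but no w with m=w and nR²w.
(F4): fails — vRu, vRw but no t with u=t and wR²t.
(F5): fails — pRo, pRo but no w with o=w and oR²w.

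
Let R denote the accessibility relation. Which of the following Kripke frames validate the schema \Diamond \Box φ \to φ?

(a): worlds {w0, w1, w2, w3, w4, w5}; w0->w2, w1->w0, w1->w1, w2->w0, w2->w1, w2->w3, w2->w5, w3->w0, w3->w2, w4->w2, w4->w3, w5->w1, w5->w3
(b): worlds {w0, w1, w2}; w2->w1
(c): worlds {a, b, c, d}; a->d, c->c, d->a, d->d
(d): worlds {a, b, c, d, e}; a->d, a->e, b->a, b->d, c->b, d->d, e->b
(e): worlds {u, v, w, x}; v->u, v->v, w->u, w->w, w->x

(c)

Frame correspondent (Sahlqvist): \forall x \forall y (Rxy \to Ryx) — i.e. symmetry.
(a): fails — Rw1w0 but not Rw0w1.
(b): fails — Rw2w1 but not Rw1w2.
(c): ✓.
(d): fails — Reb but not Rbe.
(e): fails — Rwu but not Ruw.
Valid on: (c).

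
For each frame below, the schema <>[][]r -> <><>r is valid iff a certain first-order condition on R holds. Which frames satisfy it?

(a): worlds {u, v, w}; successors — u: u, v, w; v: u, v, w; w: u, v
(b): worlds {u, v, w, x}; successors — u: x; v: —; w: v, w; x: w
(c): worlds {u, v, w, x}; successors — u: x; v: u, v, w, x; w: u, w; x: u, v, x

(a), (c)

Frame correspondent (Sahlqvist): forall x forall y (xRy -> exists w (y R^2 w & x R^2 w)) — i.e. a generalized confluence (Geach) condition.
(a): condition met.
(b): fails — wRv but no t with vR²t and wR²t.
(c): condition met.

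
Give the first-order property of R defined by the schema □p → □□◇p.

This is a Sahlqvist (Geach-type) schema ◇^0□^1p → □^2◇^1p.
First-order correspondent: ∀x ∀z (xR²z → ∃w (xRw ∧ zRw)).

∀x ∀z (xR²z → ∃w (xRw ∧ zRw))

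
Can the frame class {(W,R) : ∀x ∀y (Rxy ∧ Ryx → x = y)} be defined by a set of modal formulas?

Modal frame validity is preserved under surjective bounded morphisms.
The 4-cycle (worlds s,t,u,v with s→t→u→v→s) is antisymmetric. Sending even-indexed worlds to • and odd-indexed worlds to ∘ is a surjective bounded morphism onto the two-world frame with •↔∘, which is not antisymmetric.
So no modal formula (or set of formulas) defines exactly the antisymmetric frames.

No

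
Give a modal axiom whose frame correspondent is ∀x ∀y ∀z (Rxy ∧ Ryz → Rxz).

□p → □□p

This is transitivity; the standard corresponding axiom is 4: □p → □□p.
Suppose □p→□□p is valid. Take Rxy, Ryz and set V(p)={w : Rxw}. Then □p at x, so □□p at x, so □p at y, so p at z, i.e. Rxz.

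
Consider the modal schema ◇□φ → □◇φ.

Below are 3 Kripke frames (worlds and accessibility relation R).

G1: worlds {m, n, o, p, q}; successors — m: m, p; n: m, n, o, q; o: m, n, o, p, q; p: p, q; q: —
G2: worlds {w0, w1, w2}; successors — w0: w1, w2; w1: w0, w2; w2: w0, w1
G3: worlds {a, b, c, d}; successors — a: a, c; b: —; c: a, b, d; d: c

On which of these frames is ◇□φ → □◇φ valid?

G2

The schema corresponds to convergence: ∀x ∀y ∀z (Rxy ∧ Rxz → ∃w (Ryw ∧ Rzw)).
G1: fails — Rnn and Rnq but n and q have no common successor.
G2: condition met.
G3: fails — Rcd and Rcb but d and b have no common successor.
Valid on: G2.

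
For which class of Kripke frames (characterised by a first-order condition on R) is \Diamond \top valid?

◇⊤ holds at w iff w has a successor, so frame-validity of ◇⊤ is exactly seriality. Equivalently via □φ → ◇φ:
Suppose □φ→◇φ is valid. At any x set V(φ)=W. Then □φ at x, so ◇φ at x, so x has a successor.
The converse is a direct semantic check.
So the correspondent is seriality.

seriality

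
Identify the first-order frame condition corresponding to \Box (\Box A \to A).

shift-reflexivity

Suppose □(□A→A) is valid. Take Rxy and set V(A)={w : Ryw}. Then at y, □A holds; since □(□A→A) at x, □A→A at y, so A at y, i.e. Ryy.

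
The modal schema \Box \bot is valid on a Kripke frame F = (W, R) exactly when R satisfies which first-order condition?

□⊥ is valid iff no world has any successor (otherwise □⊥ fails at any world with one).
The converse is a direct semantic check.
Frame condition: \forall x \forall y \neg Rxy.

emptiness of R: \forall x \forall y \neg Rxy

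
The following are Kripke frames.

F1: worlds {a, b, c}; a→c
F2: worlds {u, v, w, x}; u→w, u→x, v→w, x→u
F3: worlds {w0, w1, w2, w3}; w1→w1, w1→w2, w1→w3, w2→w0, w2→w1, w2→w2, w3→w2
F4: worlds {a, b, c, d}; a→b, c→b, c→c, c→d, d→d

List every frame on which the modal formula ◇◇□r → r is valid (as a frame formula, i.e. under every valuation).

F1

This is the axiom for a generalized confluence (Geach) condition; its first-order frame correspondent is ∀x ∀y (xR²y → ∃w (yRw ∧ x = w)).
F1: condition met.
F2: fails — uR²u but no t with uRt and u=t.
F3: fails — w1R²w0 but no w with w0Rw and w1=w.
F4: fails — cR²b but no w with bRw and c=w.
Valid on: F1.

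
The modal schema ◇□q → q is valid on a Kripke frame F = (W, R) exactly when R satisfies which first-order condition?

symmetry

Equivalently (dual form): q → □◇q.
Suppose q→□◇q is valid. Take Rxy and set V(q)={x}. Then q at x, so □◇q at x, so ◇q at y, so some z with Ryz has q; z=x, i.e. Ryx.
Conversely, on a frame with symmetry the schema holds at every world under every valuation.
So the correspondent is symmetry.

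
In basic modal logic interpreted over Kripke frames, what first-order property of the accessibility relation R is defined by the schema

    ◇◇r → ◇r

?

transitivity

Equivalently (dual form): □r → □□r.
Suppose □r→□□r is valid. Take Rxy, Ryz and set V(r)={w : Rxw}. Then □r at x, so □□r at x, so □r at y, so r at z, i.e. Rxz.
The converse is a direct semantic check.
So the correspondent is transitivity.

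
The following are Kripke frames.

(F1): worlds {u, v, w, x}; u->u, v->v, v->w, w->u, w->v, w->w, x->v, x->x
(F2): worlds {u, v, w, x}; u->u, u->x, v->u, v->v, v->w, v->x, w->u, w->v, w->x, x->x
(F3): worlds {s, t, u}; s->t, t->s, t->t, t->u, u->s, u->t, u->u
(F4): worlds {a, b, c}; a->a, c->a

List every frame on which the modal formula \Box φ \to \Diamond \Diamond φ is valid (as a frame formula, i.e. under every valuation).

The schema corresponds to a generalized confluence (Geach) condition: \forall x \exists w (xRw \wedge x R^2 w).
(F1): satisfies the condition.
(F2): satisfies the condition.
(F3): satisfies the condition.
(F4): fails — at b but no w with bRw and bR²w.

(F1), (F2), (F3)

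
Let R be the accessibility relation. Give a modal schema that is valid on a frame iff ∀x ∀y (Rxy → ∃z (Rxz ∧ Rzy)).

This is density; the standard corresponding axiom is C4: □□p → □p.
Suppose □□p→□p is valid. Take Rxy and set V(p)={w : xR²w}. Then □□p at x, so □p at x, so p at y, i.e. ∃z(Rxz∧Rzy).

□□p → □p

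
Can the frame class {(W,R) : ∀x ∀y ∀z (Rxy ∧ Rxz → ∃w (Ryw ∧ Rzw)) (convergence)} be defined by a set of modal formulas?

Yes: it is convergence, defined by the .2 schema ◇□p → □◇p.
Suppose ◇□p→□◇p is valid. Take Rxy, Rxz and set V(p)={w : Ryw}. Then □p at y so ◇□p at x, so □◇p at x, so ◇p at z, giving w with Rzw and Ryw.

Definable; ◇□p → □◇p defines it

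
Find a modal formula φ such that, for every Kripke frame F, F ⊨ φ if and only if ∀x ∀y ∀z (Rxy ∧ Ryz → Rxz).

The condition is transitivity. The 4 schema □p → □□p defines it.
Suppose □p→□□p is valid. Take Rxy, Ryz and set V(p)={w : Rxw}. Then □p at x, so □□p at x, so □p at y, so p at z, i.e. Rxz.

□p → □□p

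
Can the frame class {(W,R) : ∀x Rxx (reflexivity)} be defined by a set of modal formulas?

Yes, by □p → p

The condition is reflexivity. A defining modal formula is □p → p.
Suppose □p→p is valid. At any x set V(p)={w : Rxw}. Then □p holds at x, so p holds at x, i.e. Rxx.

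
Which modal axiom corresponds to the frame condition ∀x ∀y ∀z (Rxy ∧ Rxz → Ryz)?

A defining formula is ◇p → □◇p (the 5 axiom).

◇p → □◇p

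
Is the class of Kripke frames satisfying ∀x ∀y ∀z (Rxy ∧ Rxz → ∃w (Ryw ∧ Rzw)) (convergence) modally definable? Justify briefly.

Definable; ◇□q → □◇q defines it

This is a Sahlqvist condition; the .2 axiom ◇□q → □◇q defines it.
Suppose ◇□q→□◇q is valid. Take Rxy, Rxz and set V(q)={w : Ryw}. Then □q at y so ◇□q at x, so □◇q at x, so ◇q at z, giving w with Rzw and Ryw.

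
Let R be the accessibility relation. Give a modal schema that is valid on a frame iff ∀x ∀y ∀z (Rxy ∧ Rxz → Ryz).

◇s → □◇s

The condition is the Euclidean property. The 5 schema ◇s → □◇s defines it.
Suppose ◇s→□◇s is valid. Take Rxy, Rxz and set V(s)={y}. Then ◇s at x, so □◇s at x, so ◇s at z, so some w with Rzw has s; w=y, i.e. Rzy. By symmetry of the argument, Ryz.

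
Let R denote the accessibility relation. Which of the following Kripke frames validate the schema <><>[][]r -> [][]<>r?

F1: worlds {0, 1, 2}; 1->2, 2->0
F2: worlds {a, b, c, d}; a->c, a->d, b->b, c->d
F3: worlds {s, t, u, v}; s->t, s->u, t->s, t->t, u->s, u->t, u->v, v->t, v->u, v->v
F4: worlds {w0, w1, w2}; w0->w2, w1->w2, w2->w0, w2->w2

F3, F4

The schema corresponds to a generalized confluence (Geach) condition: forall x forall y forall z ((x R^2 y & x R^2 z) -> exists w (y R^2 w & zRw)).
F1: fails — 1R²0, 1R²0 but no w with 0R²w and 0Rw.
F2: fails — aR²d, aR²d but no w with dR²w and dRw.
F3: ✓.
F4: ✓.
Valid on: F3, F4.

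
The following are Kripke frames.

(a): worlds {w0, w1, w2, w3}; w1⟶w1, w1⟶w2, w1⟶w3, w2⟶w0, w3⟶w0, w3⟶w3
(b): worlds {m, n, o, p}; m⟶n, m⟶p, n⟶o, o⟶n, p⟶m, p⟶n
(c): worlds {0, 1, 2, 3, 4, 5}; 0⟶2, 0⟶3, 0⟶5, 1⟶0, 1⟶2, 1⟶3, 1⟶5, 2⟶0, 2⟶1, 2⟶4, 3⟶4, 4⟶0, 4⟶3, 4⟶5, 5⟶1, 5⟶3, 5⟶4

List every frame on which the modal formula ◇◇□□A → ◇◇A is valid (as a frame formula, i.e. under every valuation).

Frame correspondent (Sahlqvist): ∀x ∀y (xR²y → ∃w (yR²w ∧ xR²w)) — i.e. a generalized confluence (Geach) condition.
(a): fails — w1R²w0 but no w with w0R²w and w1R²w.
(b): satisfies the condition.
(c): satisfies the condition.
Valid on: (b), (c).

(b), (c)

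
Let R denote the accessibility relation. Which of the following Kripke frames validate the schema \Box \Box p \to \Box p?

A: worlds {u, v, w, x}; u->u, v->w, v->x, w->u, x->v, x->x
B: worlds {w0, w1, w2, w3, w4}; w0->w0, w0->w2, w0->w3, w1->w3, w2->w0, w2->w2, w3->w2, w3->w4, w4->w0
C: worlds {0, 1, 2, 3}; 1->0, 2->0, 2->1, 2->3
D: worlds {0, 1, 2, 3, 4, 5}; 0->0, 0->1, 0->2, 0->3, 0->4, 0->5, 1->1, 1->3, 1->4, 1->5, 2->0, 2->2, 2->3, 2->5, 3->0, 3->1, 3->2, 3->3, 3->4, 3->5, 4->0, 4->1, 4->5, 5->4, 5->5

D

Frame correspondent (Sahlqvist): \forall x \forall y (Rxy \to \exists z (Rxz \wedge Rzy)) — i.e. density.
A: fails — Rvw but no z with Rvz and Rzw.
B: fails — Rw1w3 but no z with Rw1z and Rzw3.
C: fails — R10 but no z with R1z and Rz0.
D: ✓.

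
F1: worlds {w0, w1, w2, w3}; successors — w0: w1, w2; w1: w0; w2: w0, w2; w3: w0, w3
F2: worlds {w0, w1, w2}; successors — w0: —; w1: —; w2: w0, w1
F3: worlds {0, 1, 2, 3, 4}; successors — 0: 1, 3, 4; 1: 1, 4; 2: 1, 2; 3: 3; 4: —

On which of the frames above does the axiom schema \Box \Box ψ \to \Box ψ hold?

Frame correspondent (Sahlqvist): \forall x \forall y (Rxy \to \exists z (Rxz \wedge Rzy)) — i.e. density.
F1: fails — Rw1w0 but no z with Rw1z and Rzw0.
F2: fails — Rw2w0 but no z with Rw2z and Rzw0.
F3: ✓.

F3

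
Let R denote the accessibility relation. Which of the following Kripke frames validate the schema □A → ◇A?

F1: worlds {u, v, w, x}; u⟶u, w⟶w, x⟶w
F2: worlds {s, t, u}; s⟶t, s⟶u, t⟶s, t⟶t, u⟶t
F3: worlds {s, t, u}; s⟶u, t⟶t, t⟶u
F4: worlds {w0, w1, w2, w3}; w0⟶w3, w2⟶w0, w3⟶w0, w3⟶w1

Frame correspondent (Sahlqvist): ∀x ∃y Rxy — i.e. seriality.
F1: fails — world v has no successor.
F2: ✓.
F3: fails — world u has no successor.
F4: fails — world w1 has no successor.

F2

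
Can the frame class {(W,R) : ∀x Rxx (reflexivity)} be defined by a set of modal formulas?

Yes, by □p → p

The condition is reflexivity. A defining modal formula is □p → p.
Suppose □p→p is valid. At any x set V(p)={w : Rxw}. Then □p holds at x, so p holds at x, i.e. Rxx.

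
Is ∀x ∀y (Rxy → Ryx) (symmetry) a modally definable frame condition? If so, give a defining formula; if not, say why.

Yes, by p → □◇p

The condition is symmetry. A defining modal formula is p → □◇p.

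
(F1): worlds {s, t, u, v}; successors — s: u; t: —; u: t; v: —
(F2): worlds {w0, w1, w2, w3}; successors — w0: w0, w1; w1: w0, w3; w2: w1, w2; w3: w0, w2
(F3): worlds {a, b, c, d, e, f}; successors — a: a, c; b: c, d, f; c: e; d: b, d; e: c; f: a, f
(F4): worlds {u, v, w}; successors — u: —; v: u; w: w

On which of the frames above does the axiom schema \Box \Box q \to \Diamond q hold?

(F2)

This is the axiom for a generalized confluence (Geach) condition; its first-order frame correspondent is \forall x \exists w (x R^2 w \wedge xRw).
(F1): fails — at s but no w with sR²w and sRw.
(F2): satisfies the condition.
(F3): fails — at c but no w with cR²w and cRw.
(F4): fails — at u but no t with uR²t and uRt.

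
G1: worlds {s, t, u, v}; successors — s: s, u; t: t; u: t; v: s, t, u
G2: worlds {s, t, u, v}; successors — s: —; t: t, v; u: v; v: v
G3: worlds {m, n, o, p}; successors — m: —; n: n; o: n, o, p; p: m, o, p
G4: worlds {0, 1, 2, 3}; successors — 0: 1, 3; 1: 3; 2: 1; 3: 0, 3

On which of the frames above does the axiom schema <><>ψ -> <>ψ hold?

The schema corresponds to transitivity: forall x forall y forall z (Rxy & Ryz -> Rxz).
G1: fails — Rsu and Rut but not Rst.
G2: condition met.
G3: fails — Rop and Rpm but not Rom.
G4: fails — R21 and R13 but not R23.
Valid on: G2.

G2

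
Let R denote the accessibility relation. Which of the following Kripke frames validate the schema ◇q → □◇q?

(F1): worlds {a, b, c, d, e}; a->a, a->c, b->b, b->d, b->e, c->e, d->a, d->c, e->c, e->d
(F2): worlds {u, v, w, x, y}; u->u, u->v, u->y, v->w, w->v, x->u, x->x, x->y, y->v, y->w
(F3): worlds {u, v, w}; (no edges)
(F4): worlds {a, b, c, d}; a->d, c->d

The schema corresponds to the Euclidean property: ∀x ∀y ∀z (Rxy ∧ Rxz → Ryz).
(F1): fails — Rac and Raa but not Rca.
(F2): fails — Ruv and Ruv but not Rvv.
(F3): condition met.
(F4): fails — Rad and Rad but not Rdd.

(F3)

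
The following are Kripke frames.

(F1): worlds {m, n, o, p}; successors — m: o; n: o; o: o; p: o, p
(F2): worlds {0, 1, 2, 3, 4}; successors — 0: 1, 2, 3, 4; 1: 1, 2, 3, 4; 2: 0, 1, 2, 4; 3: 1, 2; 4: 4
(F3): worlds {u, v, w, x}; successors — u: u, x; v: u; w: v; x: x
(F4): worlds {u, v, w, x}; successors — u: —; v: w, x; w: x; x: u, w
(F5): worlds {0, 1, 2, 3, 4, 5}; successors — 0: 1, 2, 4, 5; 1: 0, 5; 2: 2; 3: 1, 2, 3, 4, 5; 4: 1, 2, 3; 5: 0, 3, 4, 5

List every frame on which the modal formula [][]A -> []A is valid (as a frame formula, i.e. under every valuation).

(F1), (F2), (F5)

Frame correspondent (Sahlqvist): forall x forall y (Rxy -> exists z (Rxz & Rzy)) — i.e. density.
(F1): condition met.
(F2): condition met.
(F3): fails — Rwv but no z with Rwz and Rzv.
(F4): fails — Rxw but no z with Rxz and Rzw.
(F5): condition met.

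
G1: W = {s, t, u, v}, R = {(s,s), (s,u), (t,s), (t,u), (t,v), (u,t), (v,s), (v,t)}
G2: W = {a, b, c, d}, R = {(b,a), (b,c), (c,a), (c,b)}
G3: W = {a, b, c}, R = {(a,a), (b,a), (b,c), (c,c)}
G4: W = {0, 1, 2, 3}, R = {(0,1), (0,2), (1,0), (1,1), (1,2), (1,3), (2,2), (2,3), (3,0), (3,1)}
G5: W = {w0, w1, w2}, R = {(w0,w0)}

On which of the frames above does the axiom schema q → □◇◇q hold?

G4, G5

The schema corresponds to a generalized confluence (Geach) condition: ∀x ∀z (xRz → ∃w (x = w ∧ zR²w)).
G1: fails — tRu but no w with t=w and uR²w.
G2: fails — bRa but no w with b=w and aR²w.
G3: fails — bRa but no w with b=w and aR²w.
G4: satisfies the condition.
G5: satisfies the condition.
Valid on: G4, G5.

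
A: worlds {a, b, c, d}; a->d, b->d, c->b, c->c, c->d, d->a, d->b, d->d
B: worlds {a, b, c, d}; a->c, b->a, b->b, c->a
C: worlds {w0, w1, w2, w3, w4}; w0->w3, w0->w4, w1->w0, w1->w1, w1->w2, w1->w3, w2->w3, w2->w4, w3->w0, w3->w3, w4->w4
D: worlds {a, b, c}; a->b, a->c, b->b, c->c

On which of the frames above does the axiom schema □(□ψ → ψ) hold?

This is the axiom for shift-reflexivity; its first-order frame correspondent is ∀x ∀y (Rxy → Ryy).
A: fails — Rcb but not Rbb.
B: fails — Rac but not Rcc.
C: fails — Rw1w2 but not Rw2w2.
D: holds.

D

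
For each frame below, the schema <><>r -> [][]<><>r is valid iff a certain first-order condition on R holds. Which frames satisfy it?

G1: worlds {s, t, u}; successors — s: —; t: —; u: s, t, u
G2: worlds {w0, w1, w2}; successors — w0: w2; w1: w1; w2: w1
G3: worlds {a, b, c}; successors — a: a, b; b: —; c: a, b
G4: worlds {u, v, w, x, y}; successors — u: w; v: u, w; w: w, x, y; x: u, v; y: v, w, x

This is the axiom for a generalized confluence (Geach) condition; its first-order frame correspondent is forall x forall y forall z ((x R^2 y & x R^2 z) -> exists w (y = w & z R^2 w)).
G1: fails — uR²s, uR²s but no w with s=w and sR²w.
G2: holds.
G3: fails — aR²a, aR²b but no w with a=w and bR²w.
G4: fails — uR²x, uR²x but no t with x=t and xR²t.

G2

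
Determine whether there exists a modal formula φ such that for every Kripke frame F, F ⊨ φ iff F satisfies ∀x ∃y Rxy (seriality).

Yes, by □q → ◇q

This is a Sahlqvist condition; the D axiom □q → ◇q defines it.
Suppose □q→◇q is valid. At any x set V(q)=W. Then □q at x, so ◇q at x, so x has a successor.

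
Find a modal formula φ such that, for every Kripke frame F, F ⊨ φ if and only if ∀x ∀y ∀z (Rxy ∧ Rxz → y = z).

◇ψ → □ψ

The condition is partial functionality. The CD schema ◇ψ → □ψ defines it.
Suppose ◇ψ→□ψ is valid. Take Rxy, Rxz and set V(ψ)={y}. Then ◇ψ at x, so □ψ at x, so ψ at z, i.e. z=y.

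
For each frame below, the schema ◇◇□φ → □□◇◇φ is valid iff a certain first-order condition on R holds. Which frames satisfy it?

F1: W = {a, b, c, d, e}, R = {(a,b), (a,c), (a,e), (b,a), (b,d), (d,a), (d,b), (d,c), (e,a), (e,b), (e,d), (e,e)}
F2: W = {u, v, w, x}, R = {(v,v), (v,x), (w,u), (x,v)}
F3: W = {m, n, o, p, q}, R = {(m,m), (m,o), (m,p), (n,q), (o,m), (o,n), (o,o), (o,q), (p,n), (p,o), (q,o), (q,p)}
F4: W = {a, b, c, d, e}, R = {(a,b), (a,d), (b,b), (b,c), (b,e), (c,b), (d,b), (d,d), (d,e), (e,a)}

This is the axiom for a generalized confluence (Geach) condition; its first-order frame correspondent is ∀x ∀y ∀z ((xR²y ∧ xR²z) → ∃w (yRw ∧ zR²w)).
F1: fails — bR²a, bR²c but no w with aRw and cR²w.
F2: condition met.
F3: fails — mR²n, mR²n but no w with nRw and nR²w.
F4: fails — aR²e, aR²c but no w with eRw and cR²w.

F2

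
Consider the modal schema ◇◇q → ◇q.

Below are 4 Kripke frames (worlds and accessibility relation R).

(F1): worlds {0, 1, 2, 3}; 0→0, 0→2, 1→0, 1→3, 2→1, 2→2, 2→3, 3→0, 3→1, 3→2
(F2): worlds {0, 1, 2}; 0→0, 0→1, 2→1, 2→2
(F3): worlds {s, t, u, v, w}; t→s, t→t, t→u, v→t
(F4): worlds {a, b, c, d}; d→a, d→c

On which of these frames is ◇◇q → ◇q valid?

Frame correspondent (Sahlqvist): ∀x ∀y ∀z (Rxy ∧ Ryz → Rxz) — i.e. transitivity.
(F1): fails — R10 and R02 but not R12.
(F2): holds.
(F3): fails — Rvt and Rtu but not Rvu.
(F4): holds.
Valid on: (F2), (F4).

(F2), (F4)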